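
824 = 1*824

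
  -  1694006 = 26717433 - 28411439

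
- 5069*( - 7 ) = 35483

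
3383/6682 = 3383/6682 = 0.51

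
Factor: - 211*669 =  - 141159 = - 3^1*211^1*223^1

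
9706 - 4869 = 4837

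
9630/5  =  1926 = 1926.00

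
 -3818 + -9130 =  - 12948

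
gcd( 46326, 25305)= 21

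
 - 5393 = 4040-9433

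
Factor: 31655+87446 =119101^1 = 119101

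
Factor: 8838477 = 3^4* 19^1*5743^1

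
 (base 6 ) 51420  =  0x1ac4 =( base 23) cll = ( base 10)6852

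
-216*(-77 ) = 16632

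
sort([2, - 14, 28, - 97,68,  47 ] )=[ - 97 , - 14,2, 28, 47, 68]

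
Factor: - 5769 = - 3^2*641^1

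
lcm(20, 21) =420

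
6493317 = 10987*591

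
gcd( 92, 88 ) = 4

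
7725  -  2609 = 5116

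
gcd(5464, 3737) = 1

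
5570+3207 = 8777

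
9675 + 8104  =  17779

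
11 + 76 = 87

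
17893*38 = 679934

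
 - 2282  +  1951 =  - 331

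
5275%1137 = 727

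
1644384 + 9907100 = 11551484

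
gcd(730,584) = 146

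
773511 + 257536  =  1031047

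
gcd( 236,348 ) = 4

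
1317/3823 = 1317/3823 =0.34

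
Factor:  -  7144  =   - 2^3*19^1*47^1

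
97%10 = 7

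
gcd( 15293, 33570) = 373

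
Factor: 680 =2^3*5^1*17^1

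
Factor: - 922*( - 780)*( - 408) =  - 293417280= - 2^6 * 3^2 * 5^1* 13^1*17^1 * 461^1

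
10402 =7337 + 3065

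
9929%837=722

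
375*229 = 85875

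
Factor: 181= 181^1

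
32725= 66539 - 33814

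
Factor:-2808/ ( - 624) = 2^( - 1)*3^2 =9/2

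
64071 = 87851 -23780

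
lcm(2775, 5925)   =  219225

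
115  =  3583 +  - 3468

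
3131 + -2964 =167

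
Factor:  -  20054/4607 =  - 2^1*17^( - 1)*37^1= - 74/17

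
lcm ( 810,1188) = 17820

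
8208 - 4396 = 3812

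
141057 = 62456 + 78601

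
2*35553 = 71106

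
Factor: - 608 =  - 2^5*19^1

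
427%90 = 67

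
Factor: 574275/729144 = 775/984 = 2^( - 3 )*3^( - 1 )*5^2*31^1*41^( - 1 )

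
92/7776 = 23/1944 = 0.01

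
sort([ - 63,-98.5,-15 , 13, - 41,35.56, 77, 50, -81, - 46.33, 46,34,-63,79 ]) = [ - 98.5,-81,-63, - 63, - 46.33, - 41, - 15,13,34,35.56,46,50,77,79] 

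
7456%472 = 376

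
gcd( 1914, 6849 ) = 3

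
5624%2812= 0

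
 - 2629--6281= 3652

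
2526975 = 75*33693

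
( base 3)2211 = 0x4c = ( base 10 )76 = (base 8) 114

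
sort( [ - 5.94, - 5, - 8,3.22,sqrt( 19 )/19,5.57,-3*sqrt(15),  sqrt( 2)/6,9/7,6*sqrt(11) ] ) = [  -  3  *sqrt (15 ), - 8,-5.94, - 5, sqrt( 19)/19, sqrt ( 2 )/6, 9/7,  3.22,5.57,6*sqrt (11)]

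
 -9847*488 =  -  4805336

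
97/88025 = 97/88025 = 0.00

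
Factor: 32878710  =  2^1*3^4 *5^1*40591^1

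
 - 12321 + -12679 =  - 25000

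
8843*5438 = 48088234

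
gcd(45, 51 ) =3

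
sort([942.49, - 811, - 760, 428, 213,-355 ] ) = [-811, - 760, - 355, 213, 428, 942.49]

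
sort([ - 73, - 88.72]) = [ - 88.72, - 73]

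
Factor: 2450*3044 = 7457800 = 2^3 * 5^2*7^2*761^1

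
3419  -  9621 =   -  6202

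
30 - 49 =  - 19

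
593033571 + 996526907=1589560478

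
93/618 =31/206 = 0.15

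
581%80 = 21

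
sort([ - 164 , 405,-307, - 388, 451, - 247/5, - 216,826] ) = [ - 388, - 307,-216, - 164, - 247/5,  405  ,  451,826]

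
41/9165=41/9165 = 0.00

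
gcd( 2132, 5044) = 52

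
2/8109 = 2/8109 = 0.00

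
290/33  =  290/33=8.79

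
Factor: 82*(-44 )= - 3608=-2^3*11^1*41^1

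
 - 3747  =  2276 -6023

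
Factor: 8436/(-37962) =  -2/9 = -2^1*3^( - 2 )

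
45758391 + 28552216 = 74310607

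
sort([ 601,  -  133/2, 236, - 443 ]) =[ - 443, - 133/2, 236 , 601]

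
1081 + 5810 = 6891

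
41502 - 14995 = 26507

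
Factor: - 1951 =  - 1951^1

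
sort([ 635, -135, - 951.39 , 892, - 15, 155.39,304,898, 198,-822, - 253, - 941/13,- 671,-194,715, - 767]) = [ - 951.39, - 822, -767, - 671, - 253,- 194, - 135,-941/13, - 15, 155.39, 198, 304,  635,715 , 892, 898 ]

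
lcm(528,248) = 16368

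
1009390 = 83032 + 926358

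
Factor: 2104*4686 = 9859344= 2^4* 3^1 *11^1 * 71^1*263^1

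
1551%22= 11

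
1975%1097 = 878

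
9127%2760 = 847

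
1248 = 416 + 832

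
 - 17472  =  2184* ( - 8 )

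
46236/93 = 497 + 5/31 = 497.16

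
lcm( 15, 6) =30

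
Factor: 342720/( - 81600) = - 21/5 = - 3^1*5^(-1 )*  7^1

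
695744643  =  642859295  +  52885348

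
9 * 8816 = 79344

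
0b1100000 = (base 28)3c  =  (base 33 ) 2U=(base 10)96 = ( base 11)88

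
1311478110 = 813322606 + 498155504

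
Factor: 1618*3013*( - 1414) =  - 2^2 *7^1*23^1*101^1*131^1*809^1 = - 6893298076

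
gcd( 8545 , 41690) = 5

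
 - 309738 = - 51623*6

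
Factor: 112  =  2^4*7^1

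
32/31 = 1  +  1/31 = 1.03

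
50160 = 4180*12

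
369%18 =9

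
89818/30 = 2993 + 14/15   =  2993.93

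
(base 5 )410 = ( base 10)105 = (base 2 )1101001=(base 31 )3c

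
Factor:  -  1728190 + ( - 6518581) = - 8246771 = - 13^1*634367^1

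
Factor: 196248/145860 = 74/55 = 2^1*5^( - 1 )*11^( - 1)*37^1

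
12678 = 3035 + 9643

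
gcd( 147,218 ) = 1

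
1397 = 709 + 688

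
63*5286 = 333018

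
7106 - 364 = 6742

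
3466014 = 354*9791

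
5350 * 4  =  21400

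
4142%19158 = 4142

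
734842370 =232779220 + 502063150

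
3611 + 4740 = 8351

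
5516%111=77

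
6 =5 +1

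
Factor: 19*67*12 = 2^2*3^1*19^1*67^1 = 15276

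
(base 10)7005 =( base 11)5299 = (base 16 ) 1B5D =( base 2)1101101011101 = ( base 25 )b55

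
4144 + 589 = 4733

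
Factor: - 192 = - 2^6*3^1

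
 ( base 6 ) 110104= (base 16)2398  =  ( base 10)9112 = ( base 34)7U0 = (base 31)9et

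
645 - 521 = 124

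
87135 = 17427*5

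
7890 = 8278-388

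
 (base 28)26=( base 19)35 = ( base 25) 2c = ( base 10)62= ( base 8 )76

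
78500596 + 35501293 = 114001889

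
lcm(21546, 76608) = 689472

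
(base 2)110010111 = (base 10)407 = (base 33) CB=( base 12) 29b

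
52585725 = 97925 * 537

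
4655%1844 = 967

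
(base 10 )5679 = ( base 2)1011000101111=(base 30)699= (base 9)7710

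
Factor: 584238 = 2^1*3^1*97373^1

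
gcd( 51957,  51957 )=51957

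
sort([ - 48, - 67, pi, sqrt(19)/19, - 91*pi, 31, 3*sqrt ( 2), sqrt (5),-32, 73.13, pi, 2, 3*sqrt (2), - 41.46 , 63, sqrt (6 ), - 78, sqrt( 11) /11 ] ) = [ - 91*pi,-78,  -  67 , - 48, - 41.46, - 32, sqrt (19 ) /19 , sqrt(11 )/11, 2, sqrt(5 ), sqrt ( 6), pi, pi, 3 * sqrt(2), 3 * sqrt(2 ),31, 63, 73.13 ] 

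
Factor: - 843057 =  - 3^2*283^1*331^1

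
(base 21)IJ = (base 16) 18D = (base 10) 397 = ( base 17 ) 166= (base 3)112201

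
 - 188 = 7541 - 7729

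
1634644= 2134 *766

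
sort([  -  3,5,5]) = [  -  3,5,5]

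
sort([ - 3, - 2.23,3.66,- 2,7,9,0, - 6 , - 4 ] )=[ - 6,- 4, - 3,-2.23, - 2,0,3.66,7,9]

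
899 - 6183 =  - 5284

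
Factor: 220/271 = 2^2*5^1*11^1*271^( - 1)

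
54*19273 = 1040742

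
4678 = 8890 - 4212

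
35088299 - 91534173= - 56445874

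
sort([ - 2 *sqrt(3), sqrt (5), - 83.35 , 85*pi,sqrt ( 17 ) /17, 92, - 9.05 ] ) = [-83.35 , - 9.05, - 2* sqrt( 3), sqrt(17 ) /17, sqrt( 5),92,  85 * pi]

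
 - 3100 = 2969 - 6069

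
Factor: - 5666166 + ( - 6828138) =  - 12494304 = - 2^5*3^3*14461^1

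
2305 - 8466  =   - 6161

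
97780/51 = 1917 + 13/51= 1917.25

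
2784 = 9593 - 6809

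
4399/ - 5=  - 4399/5= - 879.80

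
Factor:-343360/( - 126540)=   2^4 *3^(-2)* 19^( - 1 )*29^1 = 464/171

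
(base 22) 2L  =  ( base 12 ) 55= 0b1000001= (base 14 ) 49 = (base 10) 65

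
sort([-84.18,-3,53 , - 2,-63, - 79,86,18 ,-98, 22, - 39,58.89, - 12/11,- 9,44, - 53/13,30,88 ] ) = [ - 98, - 84.18, - 79,-63,-39 , - 9, - 53/13,-3, - 2, - 12/11,18,  22, 30, 44,53,58.89,86,88] 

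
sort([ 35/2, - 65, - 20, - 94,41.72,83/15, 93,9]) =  [ - 94, - 65,  -  20,83/15  ,  9, 35/2,41.72,  93]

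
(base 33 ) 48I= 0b1001000011110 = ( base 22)9CI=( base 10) 4638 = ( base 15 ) 1593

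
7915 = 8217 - 302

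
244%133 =111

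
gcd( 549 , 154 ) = 1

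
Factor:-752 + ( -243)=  - 995 =- 5^1*199^1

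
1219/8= 1219/8 = 152.38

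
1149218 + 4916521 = 6065739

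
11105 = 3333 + 7772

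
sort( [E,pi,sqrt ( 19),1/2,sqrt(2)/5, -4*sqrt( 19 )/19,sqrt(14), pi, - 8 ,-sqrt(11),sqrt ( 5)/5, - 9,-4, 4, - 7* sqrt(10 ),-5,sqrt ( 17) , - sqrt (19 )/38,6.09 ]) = [ - 7*sqrt(10 ),-9,  -  8, -5, - 4,-sqrt(11 ),-4 * sqrt( 19 ) /19,  -  sqrt(19)/38,sqrt(2)/5,  sqrt(5)/5,  1/2,E,pi,  pi, sqrt(14),4,  sqrt(17), sqrt(19 ),6.09] 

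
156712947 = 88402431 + 68310516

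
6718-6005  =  713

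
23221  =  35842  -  12621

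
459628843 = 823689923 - 364061080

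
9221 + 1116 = 10337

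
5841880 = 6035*968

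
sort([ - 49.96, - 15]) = [ - 49.96 , - 15] 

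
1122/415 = 1122/415 = 2.70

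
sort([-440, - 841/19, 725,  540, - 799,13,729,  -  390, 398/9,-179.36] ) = [ - 799 , - 440, - 390, - 179.36,  -  841/19,13,398/9 , 540  ,  725,729] 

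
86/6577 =86/6577  =  0.01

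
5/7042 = 5/7042 = 0.00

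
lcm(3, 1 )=3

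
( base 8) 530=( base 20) H4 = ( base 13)206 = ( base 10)344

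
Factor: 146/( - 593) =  - 2^1*73^1 *593^( - 1)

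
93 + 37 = 130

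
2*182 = 364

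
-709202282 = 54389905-763592187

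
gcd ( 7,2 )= 1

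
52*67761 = 3523572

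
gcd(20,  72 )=4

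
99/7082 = 99/7082 = 0.01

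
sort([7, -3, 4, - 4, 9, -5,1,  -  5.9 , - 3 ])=[ - 5.9, - 5,- 4, - 3, - 3, 1,4,  7, 9 ] 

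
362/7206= 181/3603 = 0.05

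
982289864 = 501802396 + 480487468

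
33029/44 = 33029/44 = 750.66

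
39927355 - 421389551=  - 381462196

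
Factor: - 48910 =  - 2^1*5^1*67^1*73^1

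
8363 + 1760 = 10123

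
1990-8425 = -6435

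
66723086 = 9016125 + 57706961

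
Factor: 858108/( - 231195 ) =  - 286036/77065 = - 2^2*5^(  -  1)*43^1*1663^1*15413^(-1 ) 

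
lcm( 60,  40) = 120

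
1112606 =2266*491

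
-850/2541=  - 850/2541=- 0.33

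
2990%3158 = 2990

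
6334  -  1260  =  5074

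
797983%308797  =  180389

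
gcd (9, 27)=9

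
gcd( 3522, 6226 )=2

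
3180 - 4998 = - 1818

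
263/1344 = 263/1344 = 0.20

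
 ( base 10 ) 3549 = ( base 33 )38i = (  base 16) DDD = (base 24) 63l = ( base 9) 4773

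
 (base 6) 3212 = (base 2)1011011000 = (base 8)1330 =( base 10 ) 728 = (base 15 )338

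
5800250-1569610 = 4230640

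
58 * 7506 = 435348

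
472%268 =204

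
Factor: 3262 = 2^1*7^1*233^1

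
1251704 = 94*13316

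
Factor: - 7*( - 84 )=2^2 *3^1 * 7^2= 588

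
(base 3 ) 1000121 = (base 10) 745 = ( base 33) MJ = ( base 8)1351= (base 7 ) 2113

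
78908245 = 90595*871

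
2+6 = 8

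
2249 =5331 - 3082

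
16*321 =5136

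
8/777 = 8/777 = 0.01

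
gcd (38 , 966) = 2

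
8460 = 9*940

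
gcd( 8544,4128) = 96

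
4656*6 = 27936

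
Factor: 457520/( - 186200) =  -86/35 = - 2^1 *5^(-1 ) * 7^( - 1)*43^1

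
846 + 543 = 1389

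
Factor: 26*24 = 624 =2^4*3^1* 13^1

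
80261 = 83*967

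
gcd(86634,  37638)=18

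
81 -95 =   -  14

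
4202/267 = 4202/267 = 15.74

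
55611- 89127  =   -33516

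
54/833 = 54/833  =  0.06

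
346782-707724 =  - 360942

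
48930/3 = 16310 = 16310.00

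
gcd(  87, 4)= 1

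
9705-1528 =8177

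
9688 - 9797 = -109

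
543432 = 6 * 90572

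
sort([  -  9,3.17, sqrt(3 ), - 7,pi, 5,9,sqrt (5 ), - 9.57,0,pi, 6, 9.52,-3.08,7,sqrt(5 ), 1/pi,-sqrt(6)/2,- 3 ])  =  [-9.57, - 9, - 7,-3.08,-3, - sqrt( 6) /2,0, 1/pi,sqrt (3), sqrt (5),sqrt( 5 ),  pi,pi , 3.17,5,  6,7,  9,9.52]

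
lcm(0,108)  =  0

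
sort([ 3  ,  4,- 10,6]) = [  -  10, 3, 4, 6]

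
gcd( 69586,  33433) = 1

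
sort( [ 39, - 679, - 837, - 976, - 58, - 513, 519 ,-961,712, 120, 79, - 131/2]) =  [ - 976, - 961, - 837, - 679, - 513, - 131/2,-58, 39, 79,120,519, 712]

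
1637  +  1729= 3366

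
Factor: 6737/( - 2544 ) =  - 2^ (-4 )*3^( -1 )*53^(-1)*6737^1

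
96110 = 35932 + 60178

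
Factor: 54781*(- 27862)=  - 1526308222 = - 2^1*29^1*1889^1*13931^1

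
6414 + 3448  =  9862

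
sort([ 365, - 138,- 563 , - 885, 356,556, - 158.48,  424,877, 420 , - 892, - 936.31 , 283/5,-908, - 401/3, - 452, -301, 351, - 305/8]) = [-936.31, - 908, - 892,-885,-563, - 452,  -  301,- 158.48, - 138 , - 401/3, -305/8, 283/5,351, 356,365,420, 424, 556,877 ]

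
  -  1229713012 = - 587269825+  - 642443187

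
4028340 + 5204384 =9232724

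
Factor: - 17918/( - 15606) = 3^( - 3) * 31^1  =  31/27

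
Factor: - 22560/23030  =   - 2^4 *3^1*7^(  -  2) = - 48/49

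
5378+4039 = 9417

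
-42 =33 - 75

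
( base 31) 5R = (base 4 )2312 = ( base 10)182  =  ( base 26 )70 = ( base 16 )b6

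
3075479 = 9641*319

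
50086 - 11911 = 38175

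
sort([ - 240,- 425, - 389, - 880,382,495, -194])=[ - 880, - 425,-389,- 240, - 194 , 382,495 ]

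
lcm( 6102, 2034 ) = 6102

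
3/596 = 3/596 =0.01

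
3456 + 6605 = 10061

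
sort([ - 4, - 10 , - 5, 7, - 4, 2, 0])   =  [ - 10, - 5, - 4,-4,0,2, 7]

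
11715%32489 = 11715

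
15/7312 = 15/7312 = 0.00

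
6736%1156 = 956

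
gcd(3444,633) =3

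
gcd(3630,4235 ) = 605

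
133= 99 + 34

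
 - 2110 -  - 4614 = 2504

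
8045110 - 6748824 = 1296286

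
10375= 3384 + 6991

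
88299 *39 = 3443661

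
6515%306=89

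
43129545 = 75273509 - 32143964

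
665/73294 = 665/73294 = 0.01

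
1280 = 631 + 649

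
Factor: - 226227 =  - 3^1*73^1*1033^1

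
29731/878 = 33 + 757/878 = 33.86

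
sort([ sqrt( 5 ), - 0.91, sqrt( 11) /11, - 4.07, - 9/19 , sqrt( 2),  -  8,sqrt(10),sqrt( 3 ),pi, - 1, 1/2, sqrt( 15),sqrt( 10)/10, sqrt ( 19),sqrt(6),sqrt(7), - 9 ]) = [ - 9, - 8, - 4.07, - 1, - 0.91, - 9/19,  sqrt( 11)/11, sqrt( 10 ) /10,1/2,  sqrt(2 ),sqrt( 3 ),sqrt (5 ),sqrt( 6 ), sqrt( 7),  pi, sqrt( 10), sqrt(15),sqrt(19)] 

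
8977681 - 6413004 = 2564677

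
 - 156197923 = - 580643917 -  - 424445994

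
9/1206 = 1/134 = 0.01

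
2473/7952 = 2473/7952 = 0.31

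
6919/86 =80  +  39/86= 80.45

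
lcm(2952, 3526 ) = 126936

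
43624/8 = 5453 = 5453.00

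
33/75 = 11/25 = 0.44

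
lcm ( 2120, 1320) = 69960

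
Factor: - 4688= - 2^4*293^1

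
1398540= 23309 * 60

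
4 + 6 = 10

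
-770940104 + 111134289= - 659805815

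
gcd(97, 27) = 1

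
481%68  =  5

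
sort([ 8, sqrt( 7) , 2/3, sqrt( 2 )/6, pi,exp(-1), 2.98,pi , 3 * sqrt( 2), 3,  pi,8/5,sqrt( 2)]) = [ sqrt( 2)/6, exp( - 1),  2/3, sqrt( 2) , 8/5 , sqrt (7 ),2.98, 3 , pi , pi,pi , 3 * sqrt( 2), 8]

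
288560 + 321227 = 609787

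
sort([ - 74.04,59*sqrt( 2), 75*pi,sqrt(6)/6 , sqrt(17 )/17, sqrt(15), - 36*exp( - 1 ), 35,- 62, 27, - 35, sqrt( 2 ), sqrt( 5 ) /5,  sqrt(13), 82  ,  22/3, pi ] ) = [ - 74.04,  -  62, - 35 , - 36*exp( - 1) , sqrt( 17)/17, sqrt( 6) /6, sqrt(5) /5,sqrt( 2),  pi, sqrt( 13),  sqrt( 15), 22/3, 27,35,82,59*sqrt(2) , 75*pi ] 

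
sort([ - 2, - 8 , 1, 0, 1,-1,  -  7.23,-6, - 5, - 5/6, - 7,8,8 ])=[- 8, - 7.23, - 7, - 6, - 5, - 2, - 1,-5/6, 0,1, 1,8, 8]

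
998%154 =74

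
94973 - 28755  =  66218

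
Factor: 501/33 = 11^(  -  1 )*167^1 = 167/11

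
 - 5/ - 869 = 5/869 = 0.01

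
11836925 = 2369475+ 9467450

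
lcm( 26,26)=26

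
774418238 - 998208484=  - 223790246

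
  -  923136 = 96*( - 9616) 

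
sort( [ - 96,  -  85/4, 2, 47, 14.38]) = [ - 96, - 85/4,2,14.38,47]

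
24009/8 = 3001 + 1/8 =3001.12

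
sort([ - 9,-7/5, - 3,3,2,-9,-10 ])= [-10,  -  9, - 9,-3, - 7/5,2,3]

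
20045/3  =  6681  +  2/3 = 6681.67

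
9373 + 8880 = 18253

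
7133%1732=205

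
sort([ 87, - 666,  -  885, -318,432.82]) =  [ - 885 , - 666, - 318,  87, 432.82]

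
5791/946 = 6 + 115/946 = 6.12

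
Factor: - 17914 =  - 2^1 * 13^2*53^1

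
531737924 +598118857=1129856781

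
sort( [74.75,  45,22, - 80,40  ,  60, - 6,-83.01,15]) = [ - 83.01, - 80, - 6,15,  22, 40, 45,60,  74.75] 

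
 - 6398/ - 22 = 3199/11  =  290.82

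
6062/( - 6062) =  - 1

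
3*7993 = 23979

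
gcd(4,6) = 2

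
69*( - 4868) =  - 335892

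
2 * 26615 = 53230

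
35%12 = 11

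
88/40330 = 44/20165= 0.00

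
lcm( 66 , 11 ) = 66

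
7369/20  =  7369/20 = 368.45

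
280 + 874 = 1154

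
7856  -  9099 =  - 1243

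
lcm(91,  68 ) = 6188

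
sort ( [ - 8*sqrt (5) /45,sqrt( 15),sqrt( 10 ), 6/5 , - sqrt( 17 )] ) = [ - sqrt( 17 ), - 8 * sqrt(5 )/45, 6/5,sqrt( 10), sqrt( 15) ]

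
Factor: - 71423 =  - 11^1*43^1*151^1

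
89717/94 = 954 + 41/94 = 954.44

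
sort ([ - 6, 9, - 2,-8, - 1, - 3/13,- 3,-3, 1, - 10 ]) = [ - 10, - 8, - 6, - 3,- 3,-2, -1, - 3/13, 1,  9 ] 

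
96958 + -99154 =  - 2196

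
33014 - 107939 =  - 74925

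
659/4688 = 659/4688  =  0.14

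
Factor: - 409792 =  - 2^6*19^1*337^1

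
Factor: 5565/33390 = 1/6  =  2^(  -  1) * 3^(  -  1)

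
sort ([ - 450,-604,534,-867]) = [ - 867, - 604,  -  450, 534]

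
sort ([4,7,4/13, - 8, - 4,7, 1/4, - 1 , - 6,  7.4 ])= [ - 8, - 6, - 4, - 1,  1/4,4/13,4,7 , 7,  7.4]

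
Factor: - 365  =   - 5^1*73^1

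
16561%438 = 355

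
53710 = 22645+31065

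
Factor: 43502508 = 2^2*3^4*7^1*19181^1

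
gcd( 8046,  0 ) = 8046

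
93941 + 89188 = 183129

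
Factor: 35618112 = 2^6*3^2*61837^1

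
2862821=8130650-5267829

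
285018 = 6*47503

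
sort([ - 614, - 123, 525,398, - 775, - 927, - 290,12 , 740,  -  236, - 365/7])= [ - 927, - 775, - 614 ,-290 , - 236 , - 123,-365/7,12,398, 525,740]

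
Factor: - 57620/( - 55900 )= 67/65=5^(-1 )*13^ (  -  1) * 67^1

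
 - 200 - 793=  -  993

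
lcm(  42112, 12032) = 84224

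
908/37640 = 227/9410  =  0.02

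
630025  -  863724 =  - 233699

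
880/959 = 880/959=0.92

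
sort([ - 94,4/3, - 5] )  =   [ - 94, -5,4/3 ]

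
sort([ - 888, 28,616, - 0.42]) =[ - 888, - 0.42,  28, 616]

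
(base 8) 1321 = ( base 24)161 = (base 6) 3201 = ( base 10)721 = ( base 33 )LS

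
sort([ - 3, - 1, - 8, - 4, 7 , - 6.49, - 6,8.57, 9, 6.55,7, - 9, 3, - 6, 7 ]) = [ - 9, - 8, - 6.49, -6 , - 6, - 4, - 3, - 1 , 3,6.55,7, 7, 7, 8.57, 9] 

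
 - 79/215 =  - 1 + 136/215 = - 0.37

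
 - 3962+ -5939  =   - 9901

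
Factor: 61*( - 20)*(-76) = 92720 = 2^4*5^1 * 19^1 * 61^1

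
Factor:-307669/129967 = - 129967^ ( - 1 )*307669^1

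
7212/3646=3606/1823 = 1.98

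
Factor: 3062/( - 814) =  - 1531/407 = -11^(-1 )*37^( - 1)*1531^1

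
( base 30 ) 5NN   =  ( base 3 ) 21011002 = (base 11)3A0A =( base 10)5213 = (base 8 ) 12135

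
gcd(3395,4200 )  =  35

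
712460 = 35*20356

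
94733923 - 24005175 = 70728748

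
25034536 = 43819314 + -18784778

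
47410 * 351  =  16640910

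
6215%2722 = 771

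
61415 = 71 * 865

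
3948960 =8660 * 456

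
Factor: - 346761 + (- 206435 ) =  - 553196 =- 2^2  *7^1*23^1*859^1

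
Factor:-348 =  - 2^2*3^1*29^1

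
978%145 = 108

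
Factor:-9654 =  - 2^1*3^1*1609^1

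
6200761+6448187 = 12648948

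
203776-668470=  - 464694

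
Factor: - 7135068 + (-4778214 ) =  -2^1*3^2* 661849^1= - 11913282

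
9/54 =1/6 = 0.17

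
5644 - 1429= 4215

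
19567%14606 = 4961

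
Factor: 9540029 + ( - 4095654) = 5444375   =  5^4*31^1*281^1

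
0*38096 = 0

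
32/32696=4/4087 = 0.00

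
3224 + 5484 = 8708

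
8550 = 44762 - 36212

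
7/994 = 1/142 = 0.01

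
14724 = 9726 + 4998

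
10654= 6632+4022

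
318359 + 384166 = 702525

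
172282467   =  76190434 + 96092033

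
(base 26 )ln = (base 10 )569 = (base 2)1000111001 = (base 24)NH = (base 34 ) GP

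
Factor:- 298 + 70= - 228 = - 2^2 * 3^1*19^1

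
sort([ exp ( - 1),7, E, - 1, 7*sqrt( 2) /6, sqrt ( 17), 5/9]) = [-1,exp(  -  1),5/9, 7*sqrt( 2 )/6, E, sqrt( 17 ), 7]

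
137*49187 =6738619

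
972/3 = 324 = 324.00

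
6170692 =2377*2596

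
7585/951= 7585/951 = 7.98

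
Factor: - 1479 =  - 3^1*17^1*29^1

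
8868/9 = 985 + 1/3 = 985.33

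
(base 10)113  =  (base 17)6b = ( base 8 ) 161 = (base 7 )221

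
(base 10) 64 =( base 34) 1U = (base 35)1T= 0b1000000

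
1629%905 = 724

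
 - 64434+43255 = -21179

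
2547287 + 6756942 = 9304229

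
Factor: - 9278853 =-3^1*3092951^1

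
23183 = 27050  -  3867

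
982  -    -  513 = 1495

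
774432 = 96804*8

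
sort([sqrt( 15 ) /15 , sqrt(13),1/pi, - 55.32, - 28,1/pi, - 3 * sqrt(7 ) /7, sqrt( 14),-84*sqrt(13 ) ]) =[- 84*sqrt(13),  -  55.32,-28, - 3 * sqrt( 7)/7,sqrt ( 15) /15, 1/pi,  1/pi, sqrt( 13), sqrt( 14)]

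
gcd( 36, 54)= 18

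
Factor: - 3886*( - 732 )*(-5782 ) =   -  2^4*3^1*7^2*29^1*59^1*61^1*67^1  =  - 16447199664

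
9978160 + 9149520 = 19127680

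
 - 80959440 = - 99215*816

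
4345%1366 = 247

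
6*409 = 2454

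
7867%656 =651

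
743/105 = 743/105 = 7.08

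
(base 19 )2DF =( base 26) 1bm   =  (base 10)984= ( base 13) 5A9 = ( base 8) 1730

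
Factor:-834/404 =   -  417/202 = -2^( -1 )*3^1*101^(- 1 )*139^1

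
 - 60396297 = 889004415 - 949400712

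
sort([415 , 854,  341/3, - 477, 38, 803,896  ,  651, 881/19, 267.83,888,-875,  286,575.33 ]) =[-875,-477, 38, 881/19, 341/3, 267.83, 286, 415, 575.33, 651, 803, 854,  888, 896]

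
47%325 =47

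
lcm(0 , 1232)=0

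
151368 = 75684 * 2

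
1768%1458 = 310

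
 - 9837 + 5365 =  - 4472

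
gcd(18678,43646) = 2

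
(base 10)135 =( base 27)50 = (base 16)87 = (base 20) 6f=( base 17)7G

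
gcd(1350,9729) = 9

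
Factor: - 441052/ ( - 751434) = 220526/375717 =2^1  *3^(- 1)*17^( - 1 )*53^(  -  1)*71^1*139^( - 1)*1553^1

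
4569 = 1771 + 2798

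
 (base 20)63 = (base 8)173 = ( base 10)123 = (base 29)47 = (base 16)7B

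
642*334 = 214428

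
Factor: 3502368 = 2^5*3^2*12161^1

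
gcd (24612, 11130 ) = 42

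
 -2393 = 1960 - 4353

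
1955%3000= 1955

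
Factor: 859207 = 47^1 *101^1*181^1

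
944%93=14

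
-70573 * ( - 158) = 11150534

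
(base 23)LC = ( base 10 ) 495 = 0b111101111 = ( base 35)E5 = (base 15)230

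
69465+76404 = 145869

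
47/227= 47/227 = 0.21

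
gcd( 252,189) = 63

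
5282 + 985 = 6267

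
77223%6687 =3666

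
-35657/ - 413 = 35657/413 =86.34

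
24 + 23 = 47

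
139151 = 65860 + 73291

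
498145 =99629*5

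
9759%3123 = 390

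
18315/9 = 2035=2035.00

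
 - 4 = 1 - 5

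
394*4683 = 1845102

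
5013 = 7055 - 2042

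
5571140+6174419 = 11745559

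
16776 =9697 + 7079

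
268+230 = 498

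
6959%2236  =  251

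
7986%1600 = 1586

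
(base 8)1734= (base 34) T2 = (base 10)988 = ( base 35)s8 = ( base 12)6a4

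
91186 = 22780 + 68406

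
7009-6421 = 588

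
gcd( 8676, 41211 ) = 2169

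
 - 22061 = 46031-68092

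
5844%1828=360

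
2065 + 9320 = 11385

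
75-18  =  57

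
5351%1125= 851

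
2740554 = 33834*81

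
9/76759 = 9/76759 =0.00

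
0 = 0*9607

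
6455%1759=1178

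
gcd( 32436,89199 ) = 8109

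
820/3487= 820/3487   =  0.24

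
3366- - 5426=8792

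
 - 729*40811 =-29751219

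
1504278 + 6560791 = 8065069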